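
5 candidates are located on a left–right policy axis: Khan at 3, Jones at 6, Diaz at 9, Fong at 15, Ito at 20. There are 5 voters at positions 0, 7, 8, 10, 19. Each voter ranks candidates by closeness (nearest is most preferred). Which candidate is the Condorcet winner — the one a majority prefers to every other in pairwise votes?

With single-peaked preferences on a line, the Condorcet winner is the candidate closest to the median voter.
The median voter (position 8) is closest to Diaz at 9.
Check: Diaz vs Jones — voters closer to Diaz: 3 of 5.

Diaz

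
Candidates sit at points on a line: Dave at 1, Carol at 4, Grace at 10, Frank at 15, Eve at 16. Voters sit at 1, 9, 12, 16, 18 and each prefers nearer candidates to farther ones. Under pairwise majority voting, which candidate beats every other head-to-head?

With single-peaked preferences on a line, the Condorcet winner is the candidate closest to the median voter.
The median voter (position 12) is closest to Grace at 10.
Check: Grace vs Eve — voters closer to Grace: 3 of 5.

Grace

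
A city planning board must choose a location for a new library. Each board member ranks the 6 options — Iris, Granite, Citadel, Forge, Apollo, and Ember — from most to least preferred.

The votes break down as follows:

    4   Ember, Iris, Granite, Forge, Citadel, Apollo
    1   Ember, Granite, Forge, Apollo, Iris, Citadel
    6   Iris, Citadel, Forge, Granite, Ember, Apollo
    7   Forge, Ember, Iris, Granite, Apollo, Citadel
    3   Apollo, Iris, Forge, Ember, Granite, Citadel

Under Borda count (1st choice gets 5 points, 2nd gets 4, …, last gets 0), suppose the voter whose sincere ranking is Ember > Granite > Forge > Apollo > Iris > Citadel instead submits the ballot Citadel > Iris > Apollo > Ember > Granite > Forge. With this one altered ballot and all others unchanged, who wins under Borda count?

Borda totals with the altered ballot: Iris 83, Granite 42, Citadel 33, Forge 70, Apollo 25, Ember 62.
The winner is unchanged: still Iris.

Iris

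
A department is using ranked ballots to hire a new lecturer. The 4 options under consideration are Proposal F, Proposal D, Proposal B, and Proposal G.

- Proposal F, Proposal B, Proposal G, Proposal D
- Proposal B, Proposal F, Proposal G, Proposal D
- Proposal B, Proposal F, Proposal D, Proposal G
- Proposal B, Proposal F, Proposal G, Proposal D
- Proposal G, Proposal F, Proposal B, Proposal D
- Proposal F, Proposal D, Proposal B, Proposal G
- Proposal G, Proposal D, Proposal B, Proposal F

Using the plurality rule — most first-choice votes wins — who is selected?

Proposal B

First-place vote totals:
  Proposal F: 2
  Proposal D: 0
  Proposal B: 3
  Proposal G: 2
Proposal B has the most first-place votes.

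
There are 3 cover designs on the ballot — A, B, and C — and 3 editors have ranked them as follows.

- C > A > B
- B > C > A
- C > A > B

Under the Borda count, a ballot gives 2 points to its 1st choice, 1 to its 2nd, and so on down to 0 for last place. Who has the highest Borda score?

Borda scores:
  A: 1 + 0 + 1 = 2
  B: 0 + 2 + 0 = 2
  C: 2 + 1 + 2 = 5
C has the highest total.

C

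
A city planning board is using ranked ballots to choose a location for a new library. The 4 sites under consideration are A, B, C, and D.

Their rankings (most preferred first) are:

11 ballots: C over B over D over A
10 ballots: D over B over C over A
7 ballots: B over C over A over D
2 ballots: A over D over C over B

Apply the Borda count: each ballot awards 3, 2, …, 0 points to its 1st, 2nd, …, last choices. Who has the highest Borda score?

Borda scores:
  A: 11·0 + 10·0 + 7·1 + 2·3 = 13
  B: 11·2 + 10·2 + 7·3 + 2·0 = 63
  C: 11·3 + 10·1 + 7·2 + 2·1 = 59
  D: 11·1 + 10·3 + 7·0 + 2·2 = 45
B has the highest total.

B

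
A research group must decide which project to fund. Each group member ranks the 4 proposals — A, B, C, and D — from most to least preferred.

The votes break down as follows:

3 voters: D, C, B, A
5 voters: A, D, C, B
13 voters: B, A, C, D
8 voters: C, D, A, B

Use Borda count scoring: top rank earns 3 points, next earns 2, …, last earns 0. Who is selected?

A

Borda scores:
  A: 3·0 + 5·3 + 13·2 + 8·1 = 49
  B: 3·1 + 5·0 + 13·3 + 8·0 = 42
  C: 3·2 + 5·1 + 13·1 + 8·3 = 48
  D: 3·3 + 5·2 + 13·0 + 8·2 = 35
A has the highest total.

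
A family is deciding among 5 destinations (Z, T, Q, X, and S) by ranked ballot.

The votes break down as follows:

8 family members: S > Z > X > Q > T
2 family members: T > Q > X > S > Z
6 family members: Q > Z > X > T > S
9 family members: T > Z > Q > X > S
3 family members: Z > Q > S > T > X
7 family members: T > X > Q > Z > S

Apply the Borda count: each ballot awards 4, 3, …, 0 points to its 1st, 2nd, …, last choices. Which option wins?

Borda scores:
  Z: 8·3 + 2·0 + 6·3 + 9·3 + 3·4 + 7·1 = 88
  T: 8·0 + 2·4 + 6·1 + 9·4 + 3·1 + 7·4 = 81
  Q: 8·1 + 2·3 + 6·4 + 9·2 + 3·3 + 7·2 = 79
  X: 8·2 + 2·2 + 6·2 + 9·1 + 3·0 + 7·3 = 62
  S: 8·4 + 2·1 + 6·0 + 9·0 + 3·2 + 7·0 = 40
Z has the highest total.

Z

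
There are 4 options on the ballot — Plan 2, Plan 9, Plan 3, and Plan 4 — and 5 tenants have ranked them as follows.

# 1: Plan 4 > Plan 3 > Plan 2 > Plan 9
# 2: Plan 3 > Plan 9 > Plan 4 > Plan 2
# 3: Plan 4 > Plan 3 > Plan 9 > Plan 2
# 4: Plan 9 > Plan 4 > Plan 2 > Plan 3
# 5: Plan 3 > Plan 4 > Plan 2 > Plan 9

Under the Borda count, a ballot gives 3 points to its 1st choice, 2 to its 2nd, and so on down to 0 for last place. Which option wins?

Plan 4

Borda scores:
  Plan 2: 1 + 0 + 0 + 1 + 1 = 3
  Plan 9: 0 + 2 + 1 + 3 + 0 = 6
  Plan 3: 2 + 3 + 2 + 0 + 3 = 10
  Plan 4: 3 + 1 + 3 + 2 + 2 = 11
Plan 4 has the highest total.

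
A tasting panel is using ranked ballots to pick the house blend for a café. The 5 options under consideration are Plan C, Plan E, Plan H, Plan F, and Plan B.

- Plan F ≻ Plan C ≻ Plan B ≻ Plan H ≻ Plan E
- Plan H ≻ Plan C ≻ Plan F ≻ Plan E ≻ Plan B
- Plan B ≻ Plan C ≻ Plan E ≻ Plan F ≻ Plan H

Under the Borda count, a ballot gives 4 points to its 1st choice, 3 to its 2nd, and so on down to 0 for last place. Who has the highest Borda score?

Plan C

Borda scores:
  Plan C: 3 + 3 + 3 = 9
  Plan E: 0 + 1 + 2 = 3
  Plan H: 1 + 4 + 0 = 5
  Plan F: 4 + 2 + 1 = 7
  Plan B: 2 + 0 + 4 = 6
Plan C has the highest total.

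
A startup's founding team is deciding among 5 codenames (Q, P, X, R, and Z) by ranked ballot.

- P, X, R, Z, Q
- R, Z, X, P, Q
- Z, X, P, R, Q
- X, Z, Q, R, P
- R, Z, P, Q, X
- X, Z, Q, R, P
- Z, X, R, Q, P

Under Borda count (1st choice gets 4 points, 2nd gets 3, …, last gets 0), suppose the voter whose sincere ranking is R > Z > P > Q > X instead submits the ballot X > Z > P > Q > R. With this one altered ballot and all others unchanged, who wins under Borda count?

X

Borda totals with the altered ballot: Q 6, P 9, X 23, R 11, Z 21.
The switch changes the winner from Z to X.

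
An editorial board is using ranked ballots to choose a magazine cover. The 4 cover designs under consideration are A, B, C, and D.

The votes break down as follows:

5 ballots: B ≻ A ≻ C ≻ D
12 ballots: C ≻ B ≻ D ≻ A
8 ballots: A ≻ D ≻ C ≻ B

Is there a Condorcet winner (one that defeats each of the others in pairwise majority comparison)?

Head-to-head results (25 voters total):
A vs B: B wins 17–8.
A vs C: A wins 13–12.
A vs D: A wins 13–12.
B vs C: C wins 20–5.
B vs D: B wins 17–8.
C vs D: C wins 17–8.
No candidate beats all others: A beats C beats B beats A, a majority cycle.

No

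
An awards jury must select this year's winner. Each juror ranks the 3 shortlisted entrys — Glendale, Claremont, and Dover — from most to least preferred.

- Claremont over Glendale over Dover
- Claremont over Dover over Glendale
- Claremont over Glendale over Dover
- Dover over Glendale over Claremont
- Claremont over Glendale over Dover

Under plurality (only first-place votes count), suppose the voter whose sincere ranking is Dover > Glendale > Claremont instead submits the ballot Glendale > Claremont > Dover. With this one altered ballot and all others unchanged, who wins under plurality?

Claremont

First-place totals with the altered ballot: Glendale 1, Claremont 4, Dover 0.
The winner is unchanged: still Claremont.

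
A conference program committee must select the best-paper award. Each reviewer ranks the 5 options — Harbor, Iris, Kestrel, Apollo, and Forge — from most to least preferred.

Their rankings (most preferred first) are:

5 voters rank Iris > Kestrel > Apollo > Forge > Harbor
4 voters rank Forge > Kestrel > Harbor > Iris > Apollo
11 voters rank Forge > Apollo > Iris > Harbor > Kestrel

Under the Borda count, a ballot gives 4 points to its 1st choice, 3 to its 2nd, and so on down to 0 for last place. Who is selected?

Forge

Borda scores:
  Harbor: 5·0 + 4·2 + 11·1 = 19
  Iris: 5·4 + 4·1 + 11·2 = 46
  Kestrel: 5·3 + 4·3 + 11·0 = 27
  Apollo: 5·2 + 4·0 + 11·3 = 43
  Forge: 5·1 + 4·4 + 11·4 = 65
Forge has the highest total.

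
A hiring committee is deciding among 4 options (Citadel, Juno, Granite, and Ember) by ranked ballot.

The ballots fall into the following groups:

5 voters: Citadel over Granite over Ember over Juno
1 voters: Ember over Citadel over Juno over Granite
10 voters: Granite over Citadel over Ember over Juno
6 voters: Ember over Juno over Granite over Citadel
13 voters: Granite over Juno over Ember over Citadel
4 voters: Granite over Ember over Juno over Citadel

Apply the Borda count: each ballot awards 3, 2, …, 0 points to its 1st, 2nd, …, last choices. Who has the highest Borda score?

Granite

Borda scores:
  Citadel: 5·3 + 2 + 10·2 + 6·0 + 13·0 + 4·0 = 37
  Juno: 5·0 + 1 + 10·0 + 6·2 + 13·2 + 4·1 = 43
  Granite: 5·2 + 0 + 10·3 + 6·1 + 13·3 + 4·3 = 97
  Ember: 5·1 + 3 + 10·1 + 6·3 + 13·1 + 4·2 = 57
Granite has the highest total.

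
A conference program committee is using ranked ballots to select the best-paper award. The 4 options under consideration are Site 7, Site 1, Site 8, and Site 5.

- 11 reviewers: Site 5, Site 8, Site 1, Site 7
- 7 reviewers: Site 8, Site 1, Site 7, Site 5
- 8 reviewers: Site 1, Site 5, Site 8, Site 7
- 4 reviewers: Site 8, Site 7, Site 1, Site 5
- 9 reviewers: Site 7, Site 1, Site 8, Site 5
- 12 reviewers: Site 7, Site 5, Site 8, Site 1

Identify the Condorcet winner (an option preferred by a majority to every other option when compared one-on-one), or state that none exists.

None — there is no Condorcet winner

Head-to-head results (51 voters total):
Site 7 vs Site 1: Site 1 wins 26–25.
Site 7 vs Site 8: Site 8 wins 30–21.
Site 7 vs Site 5: Site 7 wins 32–19.
Site 1 vs Site 8: Site 8 wins 34–17.
Site 1 vs Site 5: Site 1 wins 28–23.
Site 8 vs Site 5: Site 5 wins 31–20.
No candidate beats all others: Site 7 beats Site 5 beats Site 8 beats Site 7, a majority cycle.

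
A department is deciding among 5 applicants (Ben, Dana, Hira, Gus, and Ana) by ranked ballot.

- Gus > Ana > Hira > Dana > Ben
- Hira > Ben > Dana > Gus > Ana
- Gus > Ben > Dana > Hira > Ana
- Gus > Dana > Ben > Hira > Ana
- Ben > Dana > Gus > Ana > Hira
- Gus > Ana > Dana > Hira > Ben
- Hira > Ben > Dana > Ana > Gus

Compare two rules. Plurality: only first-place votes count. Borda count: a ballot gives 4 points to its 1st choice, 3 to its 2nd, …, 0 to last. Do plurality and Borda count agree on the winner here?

Plurality first-place counts: Ben 1, Dana 0, Hira 2, Gus 4, Ana 0 → Gus.
Borda totals: Ben 15, Dana 15, Hira 13, Gus 19, Ana 8 → Gus.
The two rules agree on Gus.

Yes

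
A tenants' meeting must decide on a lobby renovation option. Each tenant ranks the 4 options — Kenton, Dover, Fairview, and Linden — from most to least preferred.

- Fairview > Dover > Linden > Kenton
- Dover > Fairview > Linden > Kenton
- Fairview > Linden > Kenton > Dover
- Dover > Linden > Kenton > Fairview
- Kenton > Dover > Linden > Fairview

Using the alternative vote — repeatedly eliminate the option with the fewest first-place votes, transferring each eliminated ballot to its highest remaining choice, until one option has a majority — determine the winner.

Round 1: Dover 2, Fairview 2, Kenton 1, Linden 0. Linden has the fewest and is eliminated.
Round 2: Dover 2, Fairview 2, Kenton 1. Kenton has the fewest and is eliminated.
Round 3: Dover 3, Fairview 2. Dover has a majority.

Dover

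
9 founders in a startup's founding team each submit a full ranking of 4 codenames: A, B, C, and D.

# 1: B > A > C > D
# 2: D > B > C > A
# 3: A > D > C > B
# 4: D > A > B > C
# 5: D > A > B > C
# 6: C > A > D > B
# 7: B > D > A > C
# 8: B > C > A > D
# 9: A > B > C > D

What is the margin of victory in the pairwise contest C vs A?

3

Ballots ranking C above A: 3.
Ballots ranking A above C: 6.
A wins 6–3, a margin of 3.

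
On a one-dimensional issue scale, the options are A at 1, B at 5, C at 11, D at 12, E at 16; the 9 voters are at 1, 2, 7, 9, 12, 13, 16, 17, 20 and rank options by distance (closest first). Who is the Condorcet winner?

With single-peaked preferences on a line, the Condorcet winner is the candidate closest to the median voter.
The median voter (position 12) is closest to D at 12.
Check: D vs A — voters closer to D: 7 of 9.

D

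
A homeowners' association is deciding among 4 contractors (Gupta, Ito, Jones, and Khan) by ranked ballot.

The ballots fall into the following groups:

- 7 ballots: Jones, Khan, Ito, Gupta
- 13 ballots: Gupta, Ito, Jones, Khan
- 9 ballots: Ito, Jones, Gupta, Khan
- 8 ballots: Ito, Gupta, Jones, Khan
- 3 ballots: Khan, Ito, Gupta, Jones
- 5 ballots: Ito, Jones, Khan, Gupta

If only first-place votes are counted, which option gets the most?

First-place vote totals:
  Gupta: 13
  Ito: 22
  Jones: 7
  Khan: 3
Ito has the most first-place votes.

Ito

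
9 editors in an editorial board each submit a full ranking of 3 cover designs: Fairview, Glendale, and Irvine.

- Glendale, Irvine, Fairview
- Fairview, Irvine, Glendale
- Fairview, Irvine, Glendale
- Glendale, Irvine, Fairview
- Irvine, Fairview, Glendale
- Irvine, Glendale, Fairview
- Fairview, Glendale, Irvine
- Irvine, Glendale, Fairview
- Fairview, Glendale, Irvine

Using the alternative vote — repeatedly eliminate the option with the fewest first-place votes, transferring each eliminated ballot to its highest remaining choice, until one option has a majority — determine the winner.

Irvine

Round 1: Fairview 4, Irvine 3, Glendale 2. Glendale has the fewest and is eliminated.
Round 2: Irvine 5, Fairview 4. Irvine has a majority.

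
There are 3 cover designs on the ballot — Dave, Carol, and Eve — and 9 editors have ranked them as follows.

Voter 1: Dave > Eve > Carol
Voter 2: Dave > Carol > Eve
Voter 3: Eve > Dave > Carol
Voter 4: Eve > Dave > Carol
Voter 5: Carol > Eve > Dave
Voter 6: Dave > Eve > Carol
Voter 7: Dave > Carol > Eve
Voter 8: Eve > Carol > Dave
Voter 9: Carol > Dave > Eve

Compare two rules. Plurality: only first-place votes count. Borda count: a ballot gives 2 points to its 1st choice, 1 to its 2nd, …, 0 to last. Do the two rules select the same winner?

Plurality first-place counts: Dave 4, Carol 2, Eve 3 → Dave.
Borda totals: Dave 11, Carol 7, Eve 9 → Dave.
The two rules agree on Dave.

Yes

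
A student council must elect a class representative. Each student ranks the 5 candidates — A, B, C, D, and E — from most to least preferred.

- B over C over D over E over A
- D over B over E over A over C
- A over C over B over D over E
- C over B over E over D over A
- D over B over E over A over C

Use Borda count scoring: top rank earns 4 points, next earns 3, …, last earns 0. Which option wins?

B

Borda scores:
  A: 0 + 1 + 4 + 0 + 1 = 6
  B: 4 + 3 + 2 + 3 + 3 = 15
  C: 3 + 0 + 3 + 4 + 0 = 10
  D: 2 + 4 + 1 + 1 + 4 = 12
  E: 1 + 2 + 0 + 2 + 2 = 7
B has the highest total.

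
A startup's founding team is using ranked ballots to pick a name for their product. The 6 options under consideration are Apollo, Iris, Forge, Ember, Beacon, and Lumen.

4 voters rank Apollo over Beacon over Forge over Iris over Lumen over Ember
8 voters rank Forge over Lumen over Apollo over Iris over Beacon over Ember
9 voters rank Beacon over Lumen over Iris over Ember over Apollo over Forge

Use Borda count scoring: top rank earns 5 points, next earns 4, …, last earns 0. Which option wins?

Lumen

Borda scores:
  Apollo: 4·5 + 8·3 + 9·1 = 53
  Iris: 4·2 + 8·2 + 9·3 = 51
  Forge: 4·3 + 8·5 + 9·0 = 52
  Ember: 4·0 + 8·0 + 9·2 = 18
  Beacon: 4·4 + 8·1 + 9·5 = 69
  Lumen: 4·1 + 8·4 + 9·4 = 72
Lumen has the highest total.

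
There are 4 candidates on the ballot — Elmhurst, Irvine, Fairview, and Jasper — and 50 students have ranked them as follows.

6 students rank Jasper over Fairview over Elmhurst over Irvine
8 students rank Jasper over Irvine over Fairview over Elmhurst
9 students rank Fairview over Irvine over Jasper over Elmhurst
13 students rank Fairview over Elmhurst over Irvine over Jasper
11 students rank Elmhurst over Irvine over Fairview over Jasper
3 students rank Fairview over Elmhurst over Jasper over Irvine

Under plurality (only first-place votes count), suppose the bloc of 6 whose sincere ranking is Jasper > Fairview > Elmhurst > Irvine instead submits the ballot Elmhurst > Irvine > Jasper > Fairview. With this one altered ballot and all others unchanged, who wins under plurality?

Fairview

First-place totals with the altered ballot: Elmhurst 17, Irvine 0, Fairview 25, Jasper 8.
The winner is unchanged: still Fairview.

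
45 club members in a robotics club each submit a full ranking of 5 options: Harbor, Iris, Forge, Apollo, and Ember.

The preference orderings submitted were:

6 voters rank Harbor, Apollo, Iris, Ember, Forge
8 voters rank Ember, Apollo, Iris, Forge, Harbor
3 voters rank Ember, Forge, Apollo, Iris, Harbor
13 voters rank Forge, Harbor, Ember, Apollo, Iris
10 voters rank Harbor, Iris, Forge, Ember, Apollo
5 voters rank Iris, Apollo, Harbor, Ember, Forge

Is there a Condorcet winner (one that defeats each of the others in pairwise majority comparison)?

No

Head-to-head results (45 voters total):
Harbor vs Iris: Harbor wins 29–16.
Harbor vs Forge: Forge wins 24–21.
Harbor vs Apollo: Harbor wins 29–16.
Harbor vs Ember: Harbor wins 34–11.
Iris vs Forge: Iris wins 29–16.
Iris vs Apollo: Apollo wins 30–15.
Iris vs Ember: Ember wins 24–21.
Forge vs Apollo: Forge wins 26–19.
Forge vs Ember: Forge wins 23–22.
Apollo vs Ember: Ember wins 34–11.
No candidate beats all others: Harbor beats Iris beats Forge beats Harbor, a majority cycle.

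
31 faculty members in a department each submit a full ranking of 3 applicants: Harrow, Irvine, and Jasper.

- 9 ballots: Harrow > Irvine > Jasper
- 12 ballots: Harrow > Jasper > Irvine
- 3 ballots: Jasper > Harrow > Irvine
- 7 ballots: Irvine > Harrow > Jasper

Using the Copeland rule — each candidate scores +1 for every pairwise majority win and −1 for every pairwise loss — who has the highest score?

Pairwise results:
  Harrow vs Irvine: Harrow wins 24–7.
  Harrow vs Jasper: Harrow wins 28–3.
  Irvine vs Jasper: Irvine wins 16–15.
Copeland scores (wins − losses):
  Harrow: 2 − 0 = 2
  Irvine: 1 − 1 = 0
  Jasper: 0 − 2 = -2
Harrow has the best Copeland score.

Harrow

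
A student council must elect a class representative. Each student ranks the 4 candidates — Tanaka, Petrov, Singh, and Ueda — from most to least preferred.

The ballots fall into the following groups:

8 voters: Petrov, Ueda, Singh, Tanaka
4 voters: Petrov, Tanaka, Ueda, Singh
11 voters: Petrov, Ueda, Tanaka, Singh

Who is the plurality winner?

First-place vote totals:
  Tanaka: 0
  Petrov: 23
  Singh: 0
  Ueda: 0
Petrov has the most first-place votes.

Petrov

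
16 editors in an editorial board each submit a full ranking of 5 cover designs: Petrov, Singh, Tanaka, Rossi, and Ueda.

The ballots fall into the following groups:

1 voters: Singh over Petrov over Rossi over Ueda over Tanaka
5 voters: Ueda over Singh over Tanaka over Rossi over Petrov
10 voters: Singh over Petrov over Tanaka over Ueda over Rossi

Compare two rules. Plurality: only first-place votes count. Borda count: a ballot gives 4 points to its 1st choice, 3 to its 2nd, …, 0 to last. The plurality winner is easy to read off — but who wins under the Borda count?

Plurality first-place counts: Petrov 0, Singh 11, Tanaka 0, Rossi 0, Ueda 5 → Singh.
Borda totals: Petrov 33, Singh 59, Tanaka 30, Rossi 7, Ueda 31 → Singh.

Singh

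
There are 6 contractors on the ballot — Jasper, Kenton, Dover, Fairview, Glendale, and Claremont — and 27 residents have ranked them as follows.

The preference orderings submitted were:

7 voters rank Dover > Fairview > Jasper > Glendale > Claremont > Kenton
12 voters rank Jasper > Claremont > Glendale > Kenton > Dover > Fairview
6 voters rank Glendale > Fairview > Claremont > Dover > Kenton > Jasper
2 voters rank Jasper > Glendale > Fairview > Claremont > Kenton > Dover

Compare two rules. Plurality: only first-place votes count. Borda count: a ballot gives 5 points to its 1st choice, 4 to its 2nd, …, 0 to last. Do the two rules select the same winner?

Plurality first-place counts: Jasper 14, Kenton 0, Dover 7, Fairview 0, Glendale 6, Claremont 0 → Jasper.
Borda totals: Jasper 91, Kenton 32, Dover 59, Fairview 58, Glendale 88, Claremont 77 → Jasper.
The two rules agree on Jasper.

Yes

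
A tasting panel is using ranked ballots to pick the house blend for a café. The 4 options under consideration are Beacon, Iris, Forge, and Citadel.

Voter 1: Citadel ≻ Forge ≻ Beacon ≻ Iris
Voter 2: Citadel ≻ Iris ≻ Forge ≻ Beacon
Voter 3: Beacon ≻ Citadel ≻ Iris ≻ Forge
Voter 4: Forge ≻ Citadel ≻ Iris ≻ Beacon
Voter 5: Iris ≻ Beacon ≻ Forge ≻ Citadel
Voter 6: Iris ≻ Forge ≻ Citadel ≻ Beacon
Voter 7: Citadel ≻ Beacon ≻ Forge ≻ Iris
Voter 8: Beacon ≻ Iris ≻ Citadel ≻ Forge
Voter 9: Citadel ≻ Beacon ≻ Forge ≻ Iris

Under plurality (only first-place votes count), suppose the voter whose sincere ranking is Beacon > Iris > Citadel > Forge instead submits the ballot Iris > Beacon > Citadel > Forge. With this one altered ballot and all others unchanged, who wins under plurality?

First-place totals with the altered ballot: Beacon 1, Iris 3, Forge 1, Citadel 4.
The winner is unchanged: still Citadel.

Citadel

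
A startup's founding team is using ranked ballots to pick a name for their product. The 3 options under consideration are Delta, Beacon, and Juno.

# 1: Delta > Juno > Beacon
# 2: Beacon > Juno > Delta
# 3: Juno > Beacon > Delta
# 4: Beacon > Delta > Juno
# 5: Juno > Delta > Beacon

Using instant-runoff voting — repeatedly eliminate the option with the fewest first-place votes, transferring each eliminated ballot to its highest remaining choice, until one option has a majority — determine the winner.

Round 1: Beacon 2, Juno 2, Delta 1. Delta has the fewest and is eliminated.
Round 2: Juno 3, Beacon 2. Juno has a majority.

Juno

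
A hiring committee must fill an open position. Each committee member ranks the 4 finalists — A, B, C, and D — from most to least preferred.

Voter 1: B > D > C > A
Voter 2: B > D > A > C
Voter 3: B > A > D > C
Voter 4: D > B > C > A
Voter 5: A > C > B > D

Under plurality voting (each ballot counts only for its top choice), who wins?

First-place vote totals:
  A: 1
  B: 3
  C: 0
  D: 1
B has the most first-place votes.

B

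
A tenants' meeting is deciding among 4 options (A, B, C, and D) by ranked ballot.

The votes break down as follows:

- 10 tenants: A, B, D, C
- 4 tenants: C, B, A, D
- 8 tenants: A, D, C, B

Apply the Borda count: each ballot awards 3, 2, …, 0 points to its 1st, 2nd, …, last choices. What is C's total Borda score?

Borda scores:
  A: 10·3 + 4·1 + 8·3 = 58
  B: 10·2 + 4·2 + 8·0 = 28
  C: 10·0 + 4·3 + 8·1 = 20
  D: 10·1 + 4·0 + 8·2 = 26

20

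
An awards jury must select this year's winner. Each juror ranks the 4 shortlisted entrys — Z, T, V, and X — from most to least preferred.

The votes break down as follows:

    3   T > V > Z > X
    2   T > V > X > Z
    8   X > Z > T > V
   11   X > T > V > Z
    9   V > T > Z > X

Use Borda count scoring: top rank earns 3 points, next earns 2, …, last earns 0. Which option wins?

Borda scores:
  Z: 3·1 + 2·0 + 8·2 + 11·0 + 9·1 = 28
  T: 3·3 + 2·3 + 8·1 + 11·2 + 9·2 = 63
  V: 3·2 + 2·2 + 8·0 + 11·1 + 9·3 = 48
  X: 3·0 + 2·1 + 8·3 + 11·3 + 9·0 = 59
T has the highest total.

T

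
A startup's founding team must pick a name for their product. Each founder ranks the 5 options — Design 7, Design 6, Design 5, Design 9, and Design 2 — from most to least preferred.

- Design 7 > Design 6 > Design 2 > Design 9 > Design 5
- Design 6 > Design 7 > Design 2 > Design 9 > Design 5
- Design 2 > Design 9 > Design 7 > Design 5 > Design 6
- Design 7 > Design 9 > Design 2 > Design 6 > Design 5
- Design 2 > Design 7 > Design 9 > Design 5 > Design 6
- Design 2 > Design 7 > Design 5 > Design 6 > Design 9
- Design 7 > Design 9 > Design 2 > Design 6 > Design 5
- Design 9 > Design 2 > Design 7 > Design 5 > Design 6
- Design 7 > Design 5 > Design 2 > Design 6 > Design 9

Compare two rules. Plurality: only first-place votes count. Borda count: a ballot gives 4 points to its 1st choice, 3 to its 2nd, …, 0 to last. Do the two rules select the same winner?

Plurality first-place counts: Design 7 4, Design 6 1, Design 5 0, Design 9 1, Design 2 3 → Design 7.
Borda totals: Design 7 29, Design 6 11, Design 5 8, Design 9 17, Design 2 25 → Design 7.
The two rules agree on Design 7.

Yes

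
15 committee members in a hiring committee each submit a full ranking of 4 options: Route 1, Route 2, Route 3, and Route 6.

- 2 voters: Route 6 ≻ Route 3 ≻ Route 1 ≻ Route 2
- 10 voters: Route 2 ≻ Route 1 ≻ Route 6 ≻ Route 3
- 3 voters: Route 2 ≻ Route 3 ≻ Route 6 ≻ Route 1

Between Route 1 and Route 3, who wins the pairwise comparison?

Ballots ranking Route 1 above Route 3: 10.
Ballots ranking Route 3 above Route 1: 2+3 = 5.
Route 1 wins the head-to-head, 10–5.

Route 1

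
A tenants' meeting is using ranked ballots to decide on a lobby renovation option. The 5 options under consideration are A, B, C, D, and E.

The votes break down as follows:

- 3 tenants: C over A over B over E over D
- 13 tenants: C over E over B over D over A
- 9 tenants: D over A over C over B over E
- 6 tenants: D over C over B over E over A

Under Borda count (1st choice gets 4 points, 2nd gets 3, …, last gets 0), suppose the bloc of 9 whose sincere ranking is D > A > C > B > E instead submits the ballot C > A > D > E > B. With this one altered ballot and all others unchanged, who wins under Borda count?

Borda totals with the altered ballot: A 36, B 44, C 118, D 55, E 57.
The winner is unchanged: still C.

C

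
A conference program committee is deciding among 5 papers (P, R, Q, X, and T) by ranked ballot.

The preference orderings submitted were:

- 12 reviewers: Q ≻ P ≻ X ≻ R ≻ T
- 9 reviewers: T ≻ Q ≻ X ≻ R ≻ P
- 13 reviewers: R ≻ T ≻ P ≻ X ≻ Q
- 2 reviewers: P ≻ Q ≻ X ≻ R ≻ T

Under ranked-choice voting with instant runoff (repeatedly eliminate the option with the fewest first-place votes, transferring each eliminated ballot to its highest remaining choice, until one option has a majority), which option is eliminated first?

X

Round 1: R 13, Q 12, T 9, P 2, X 0. X has the fewest and is eliminated.
Round 2: R 13, Q 12, T 9, P 2. P has the fewest and is eliminated.
Round 3: Q 14, R 13, T 9. T has the fewest and is eliminated.
Round 4: Q 23, R 13. Q has a majority.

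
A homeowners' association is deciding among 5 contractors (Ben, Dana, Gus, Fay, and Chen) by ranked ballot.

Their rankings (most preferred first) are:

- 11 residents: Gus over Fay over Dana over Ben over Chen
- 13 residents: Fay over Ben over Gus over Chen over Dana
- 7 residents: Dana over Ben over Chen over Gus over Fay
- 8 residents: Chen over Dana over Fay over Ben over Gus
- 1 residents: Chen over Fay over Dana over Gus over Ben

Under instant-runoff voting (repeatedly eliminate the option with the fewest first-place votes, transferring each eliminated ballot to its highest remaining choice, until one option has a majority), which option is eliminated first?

Ben

Round 1: Fay 13, Gus 11, Chen 9, Dana 7, Ben 0. Ben has the fewest and is eliminated.
Round 2: Fay 13, Gus 11, Chen 9, Dana 7. Dana has the fewest and is eliminated.
Round 3: Chen 16, Fay 13, Gus 11. Gus has the fewest and is eliminated.
Round 4: Fay 24, Chen 16. Fay has a majority.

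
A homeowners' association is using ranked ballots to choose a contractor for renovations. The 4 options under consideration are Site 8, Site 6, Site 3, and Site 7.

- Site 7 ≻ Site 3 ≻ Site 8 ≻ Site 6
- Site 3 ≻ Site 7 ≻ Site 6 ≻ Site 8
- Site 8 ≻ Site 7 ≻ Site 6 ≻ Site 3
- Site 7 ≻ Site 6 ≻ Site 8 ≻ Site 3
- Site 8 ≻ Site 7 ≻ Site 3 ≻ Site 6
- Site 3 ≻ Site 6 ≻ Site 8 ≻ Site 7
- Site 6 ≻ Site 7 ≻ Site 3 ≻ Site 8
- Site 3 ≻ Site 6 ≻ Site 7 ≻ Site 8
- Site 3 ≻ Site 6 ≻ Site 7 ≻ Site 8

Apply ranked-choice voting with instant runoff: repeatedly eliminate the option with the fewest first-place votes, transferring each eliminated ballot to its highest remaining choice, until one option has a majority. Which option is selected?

Site 7

Round 1: Site 3 4, Site 8 2, Site 7 2, Site 6 1. Site 6 has the fewest and is eliminated.
Round 2: Site 3 4, Site 7 3, Site 8 2. Site 8 has the fewest and is eliminated.
Round 3: Site 7 5, Site 3 4. Site 7 has a majority.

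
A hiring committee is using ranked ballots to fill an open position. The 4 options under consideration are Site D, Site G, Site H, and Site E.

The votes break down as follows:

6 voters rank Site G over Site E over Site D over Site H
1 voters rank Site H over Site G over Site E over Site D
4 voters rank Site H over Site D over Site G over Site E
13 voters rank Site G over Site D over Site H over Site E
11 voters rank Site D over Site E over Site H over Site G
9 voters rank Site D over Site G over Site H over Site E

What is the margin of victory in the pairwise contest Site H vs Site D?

34

Ballots ranking Site H above Site D: 1+4 = 5.
Ballots ranking Site D above Site H: 6+13+11+9 = 39.
Site D wins 39–5, a margin of 34.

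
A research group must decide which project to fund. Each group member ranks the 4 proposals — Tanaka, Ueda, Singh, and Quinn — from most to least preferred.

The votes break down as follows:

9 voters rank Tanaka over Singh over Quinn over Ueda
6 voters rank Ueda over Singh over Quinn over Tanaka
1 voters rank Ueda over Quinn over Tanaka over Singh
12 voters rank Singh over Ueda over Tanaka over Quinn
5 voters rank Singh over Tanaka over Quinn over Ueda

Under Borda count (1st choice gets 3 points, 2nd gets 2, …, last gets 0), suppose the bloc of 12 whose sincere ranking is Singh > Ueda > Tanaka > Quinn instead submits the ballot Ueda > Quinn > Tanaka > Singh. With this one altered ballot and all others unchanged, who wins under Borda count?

Borda totals with the altered ballot: Tanaka 50, Ueda 57, Singh 45, Quinn 46.
The switch changes the winner from Singh to Ueda.

Ueda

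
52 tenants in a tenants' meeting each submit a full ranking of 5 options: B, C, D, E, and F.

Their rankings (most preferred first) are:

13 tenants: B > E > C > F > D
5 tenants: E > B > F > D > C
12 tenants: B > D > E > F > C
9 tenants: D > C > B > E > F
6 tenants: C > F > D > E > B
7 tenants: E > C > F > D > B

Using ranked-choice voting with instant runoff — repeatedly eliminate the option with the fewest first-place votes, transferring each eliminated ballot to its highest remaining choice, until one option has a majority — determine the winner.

Round 1: B 25, E 12, D 9, C 6, F 0. F has the fewest and is eliminated.
Round 2: B 25, E 12, D 9, C 6. C has the fewest and is eliminated.
Round 3: B 25, D 15, E 12. E has the fewest and is eliminated.
Round 4: B 30, D 22. B has a majority.

B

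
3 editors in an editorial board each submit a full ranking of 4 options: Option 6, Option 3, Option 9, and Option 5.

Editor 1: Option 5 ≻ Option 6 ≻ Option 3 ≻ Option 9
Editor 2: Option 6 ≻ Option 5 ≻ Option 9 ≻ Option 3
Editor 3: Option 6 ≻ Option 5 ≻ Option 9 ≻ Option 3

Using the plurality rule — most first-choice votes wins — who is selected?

Option 6

First-place vote totals:
  Option 6: 2
  Option 3: 0
  Option 9: 0
  Option 5: 1
Option 6 has the most first-place votes.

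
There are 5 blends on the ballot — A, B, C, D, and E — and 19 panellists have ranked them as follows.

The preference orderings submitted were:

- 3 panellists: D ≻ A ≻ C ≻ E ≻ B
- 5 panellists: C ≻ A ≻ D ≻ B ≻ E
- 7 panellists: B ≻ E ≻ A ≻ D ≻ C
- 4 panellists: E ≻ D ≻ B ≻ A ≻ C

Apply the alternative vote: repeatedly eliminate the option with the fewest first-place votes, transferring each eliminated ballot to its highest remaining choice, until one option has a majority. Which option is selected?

Round 1: B 7, C 5, E 4, D 3, A 0. A has the fewest and is eliminated.
Round 2: B 7, C 5, E 4, D 3. D has the fewest and is eliminated.
Round 3: C 8, B 7, E 4. E has the fewest and is eliminated.
Round 4: B 11, C 8. B has a majority.

B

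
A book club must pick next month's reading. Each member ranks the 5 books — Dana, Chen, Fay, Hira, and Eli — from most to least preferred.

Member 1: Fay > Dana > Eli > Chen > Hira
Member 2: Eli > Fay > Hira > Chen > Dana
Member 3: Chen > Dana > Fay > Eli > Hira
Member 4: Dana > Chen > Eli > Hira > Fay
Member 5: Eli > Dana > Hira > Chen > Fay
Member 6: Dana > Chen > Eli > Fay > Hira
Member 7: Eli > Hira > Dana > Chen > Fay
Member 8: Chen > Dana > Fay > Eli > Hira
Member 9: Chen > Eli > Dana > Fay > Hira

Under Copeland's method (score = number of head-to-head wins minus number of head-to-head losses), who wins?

Dana

Pairwise results:
  Dana vs Chen: Dana wins 5–4.
  Dana vs Fay: Dana wins 7–2.
  Dana vs Hira: Dana wins 7–2.
  Dana vs Eli: Dana wins 5–4.
  Chen vs Fay: Chen wins 7–2.
  Chen vs Hira: Chen wins 6–3.
  Chen vs Eli: Chen wins 5–4.
  Fay vs Hira: Fay wins 6–3.
  Fay vs Eli: Eli wins 6–3.
  Hira vs Eli: Eli wins 9–0.
Copeland scores (wins − losses):
  Dana: 4 − 0 = 4
  Chen: 3 − 1 = 2
  Fay: 1 − 3 = -2
  Hira: 0 − 4 = -4
  Eli: 2 − 2 = 0
Dana has the best Copeland score.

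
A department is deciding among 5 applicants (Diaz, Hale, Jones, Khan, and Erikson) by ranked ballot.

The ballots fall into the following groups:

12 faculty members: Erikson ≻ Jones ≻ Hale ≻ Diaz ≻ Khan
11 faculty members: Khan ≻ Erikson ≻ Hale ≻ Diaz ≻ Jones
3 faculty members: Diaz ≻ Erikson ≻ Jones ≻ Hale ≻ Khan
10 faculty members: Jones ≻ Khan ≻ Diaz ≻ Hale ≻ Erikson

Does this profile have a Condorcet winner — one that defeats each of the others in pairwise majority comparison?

Head-to-head results (36 voters total):
Diaz vs Hale: Hale wins 23–13.
Diaz vs Jones: Jones wins 22–14.
Diaz vs Khan: Khan wins 21–15.
Diaz vs Erikson: Erikson wins 23–13.
Hale vs Jones: Jones wins 25–11.
Hale vs Khan: Khan wins 21–15.
Hale vs Erikson: Erikson wins 26–10.
Jones vs Khan: Jones wins 25–11.
Jones vs Erikson: Erikson wins 26–10.
Khan vs Erikson: Khan wins 21–15.
No candidate beats all others: Jones beats Khan beats Erikson beats Jones, a majority cycle.

No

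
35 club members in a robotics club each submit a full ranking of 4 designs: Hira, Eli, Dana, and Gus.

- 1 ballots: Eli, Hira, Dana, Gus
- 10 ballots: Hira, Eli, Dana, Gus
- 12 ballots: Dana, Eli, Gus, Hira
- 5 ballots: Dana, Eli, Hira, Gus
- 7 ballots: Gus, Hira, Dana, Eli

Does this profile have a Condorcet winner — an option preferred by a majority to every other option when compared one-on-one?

Head-to-head results (35 voters total):
Hira vs Eli: Eli wins 18–17.
Hira vs Dana: Hira wins 18–17.
Hira vs Gus: Gus wins 19–16.
Eli vs Dana: Dana wins 24–11.
Eli vs Gus: Eli wins 28–7.
Dana vs Gus: Dana wins 28–7.
No candidate beats all others: Hira beats Dana beats Eli beats Hira, a majority cycle.

No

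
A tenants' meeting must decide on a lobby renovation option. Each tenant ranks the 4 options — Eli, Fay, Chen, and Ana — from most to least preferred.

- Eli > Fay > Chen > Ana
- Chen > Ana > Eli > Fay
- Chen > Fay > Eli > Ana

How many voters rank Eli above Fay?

2

Ballots ranking Eli above Fay: 2.
Ballots ranking Fay above Eli: 1.
So 2 of 3 voters prefer Eli to Fay.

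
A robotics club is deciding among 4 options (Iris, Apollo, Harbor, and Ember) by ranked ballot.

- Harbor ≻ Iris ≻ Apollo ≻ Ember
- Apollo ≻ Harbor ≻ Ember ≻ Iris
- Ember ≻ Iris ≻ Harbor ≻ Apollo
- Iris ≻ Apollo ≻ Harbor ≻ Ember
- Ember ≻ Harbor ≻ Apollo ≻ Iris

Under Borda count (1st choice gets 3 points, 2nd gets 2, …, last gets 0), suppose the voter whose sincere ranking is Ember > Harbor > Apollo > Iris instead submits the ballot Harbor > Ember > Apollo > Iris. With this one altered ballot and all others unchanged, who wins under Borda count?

Harbor

Borda totals with the altered ballot: Iris 7, Apollo 7, Harbor 10, Ember 6.
The winner is unchanged: still Harbor.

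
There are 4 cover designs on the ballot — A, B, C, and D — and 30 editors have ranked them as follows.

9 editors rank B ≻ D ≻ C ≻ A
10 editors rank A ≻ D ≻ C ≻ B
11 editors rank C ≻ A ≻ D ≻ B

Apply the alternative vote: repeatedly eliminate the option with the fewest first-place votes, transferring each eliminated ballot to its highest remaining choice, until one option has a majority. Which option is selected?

C

Round 1: C 11, A 10, B 9, D 0. D has the fewest and is eliminated.
Round 2: C 11, A 10, B 9. B has the fewest and is eliminated.
Round 3: C 20, A 10. C has a majority.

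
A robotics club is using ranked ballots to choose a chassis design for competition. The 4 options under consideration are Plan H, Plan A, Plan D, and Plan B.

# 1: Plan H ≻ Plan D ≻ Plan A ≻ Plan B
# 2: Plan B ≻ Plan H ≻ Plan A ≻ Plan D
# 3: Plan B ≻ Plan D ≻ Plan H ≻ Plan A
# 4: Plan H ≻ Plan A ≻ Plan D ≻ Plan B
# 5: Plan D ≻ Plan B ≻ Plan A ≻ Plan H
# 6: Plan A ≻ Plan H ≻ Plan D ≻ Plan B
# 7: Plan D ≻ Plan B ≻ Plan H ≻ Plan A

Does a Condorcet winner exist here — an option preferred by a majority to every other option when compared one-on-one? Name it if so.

Head-to-head results (7 voters total):
Plan H vs Plan A: Plan H wins 5–2.
Plan H vs Plan D: Plan H wins 4–3.
Plan H vs Plan B: Plan B wins 4–3.
Plan A vs Plan D: Plan D wins 4–3.
Plan A vs Plan B: Plan B wins 4–3.
Plan D vs Plan B: Plan D wins 5–2.
No candidate beats all others: Plan H beats Plan D beats Plan B beats Plan H, a majority cycle.

None — there is no Condorcet winner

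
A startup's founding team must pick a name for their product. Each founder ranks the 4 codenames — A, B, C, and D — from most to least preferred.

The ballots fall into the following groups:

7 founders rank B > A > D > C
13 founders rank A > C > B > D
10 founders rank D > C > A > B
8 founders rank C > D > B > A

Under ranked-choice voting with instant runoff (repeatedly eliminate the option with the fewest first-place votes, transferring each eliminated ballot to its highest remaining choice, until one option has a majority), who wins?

A

Round 1: A 13, D 10, C 8, B 7. B has the fewest and is eliminated.
Round 2: A 20, D 10, C 8. A has a majority.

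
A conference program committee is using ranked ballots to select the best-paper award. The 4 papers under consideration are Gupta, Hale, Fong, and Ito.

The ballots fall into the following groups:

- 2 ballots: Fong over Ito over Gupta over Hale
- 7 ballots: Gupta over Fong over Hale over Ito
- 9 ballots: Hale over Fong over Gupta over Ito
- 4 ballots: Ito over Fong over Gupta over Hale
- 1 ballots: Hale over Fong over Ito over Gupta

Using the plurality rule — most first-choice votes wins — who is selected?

First-place vote totals:
  Gupta: 7
  Hale: 10
  Fong: 2
  Ito: 4
Hale has the most first-place votes.

Hale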